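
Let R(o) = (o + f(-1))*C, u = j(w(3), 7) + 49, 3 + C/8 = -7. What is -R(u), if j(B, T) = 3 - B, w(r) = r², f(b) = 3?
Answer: 3680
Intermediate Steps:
C = -80 (C = -24 + 8*(-7) = -24 - 56 = -80)
u = 43 (u = (3 - 1*3²) + 49 = (3 - 1*9) + 49 = (3 - 9) + 49 = -6 + 49 = 43)
R(o) = -240 - 80*o (R(o) = (o + 3)*(-80) = (3 + o)*(-80) = -240 - 80*o)
-R(u) = -(-240 - 80*43) = -(-240 - 3440) = -1*(-3680) = 3680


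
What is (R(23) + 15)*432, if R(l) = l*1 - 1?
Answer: 15984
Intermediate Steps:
R(l) = -1 + l (R(l) = l - 1 = -1 + l)
(R(23) + 15)*432 = ((-1 + 23) + 15)*432 = (22 + 15)*432 = 37*432 = 15984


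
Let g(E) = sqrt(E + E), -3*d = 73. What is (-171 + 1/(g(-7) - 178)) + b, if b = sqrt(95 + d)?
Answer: -2710268/15849 + 2*sqrt(159)/3 - I*sqrt(14)/31698 ≈ -162.6 - 0.00011804*I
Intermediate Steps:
d = -73/3 (d = -1/3*73 = -73/3 ≈ -24.333)
g(E) = sqrt(2)*sqrt(E) (g(E) = sqrt(2*E) = sqrt(2)*sqrt(E))
b = 2*sqrt(159)/3 (b = sqrt(95 - 73/3) = sqrt(212/3) = 2*sqrt(159)/3 ≈ 8.4063)
(-171 + 1/(g(-7) - 178)) + b = (-171 + 1/(sqrt(2)*sqrt(-7) - 178)) + 2*sqrt(159)/3 = (-171 + 1/(sqrt(2)*(I*sqrt(7)) - 178)) + 2*sqrt(159)/3 = (-171 + 1/(I*sqrt(14) - 178)) + 2*sqrt(159)/3 = (-171 + 1/(-178 + I*sqrt(14))) + 2*sqrt(159)/3 = -171 + 1/(-178 + I*sqrt(14)) + 2*sqrt(159)/3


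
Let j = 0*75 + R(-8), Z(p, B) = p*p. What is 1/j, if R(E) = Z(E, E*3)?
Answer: 1/64 ≈ 0.015625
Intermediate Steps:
Z(p, B) = p²
R(E) = E²
j = 64 (j = 0*75 + (-8)² = 0 + 64 = 64)
1/j = 1/64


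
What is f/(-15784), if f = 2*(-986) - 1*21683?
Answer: 23655/15784 ≈ 1.4987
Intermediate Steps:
f = -23655 (f = -1972 - 21683 = -23655)
f/(-15784) = -23655/(-15784) = -23655*(-1/15784) = 23655/15784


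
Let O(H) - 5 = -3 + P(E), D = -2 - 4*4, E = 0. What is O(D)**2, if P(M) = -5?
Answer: 9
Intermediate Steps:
D = -18 (D = -2 - 16 = -18)
O(H) = -3 (O(H) = 5 + (-3 - 5) = 5 - 8 = -3)
O(D)**2 = (-3)**2 = 9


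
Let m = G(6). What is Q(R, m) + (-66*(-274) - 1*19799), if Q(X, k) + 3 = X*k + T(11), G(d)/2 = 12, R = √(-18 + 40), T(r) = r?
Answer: -1707 + 24*√22 ≈ -1594.4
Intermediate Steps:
R = √22 ≈ 4.6904
G(d) = 24 (G(d) = 2*12 = 24)
m = 24
Q(X, k) = 8 + X*k (Q(X, k) = -3 + (X*k + 11) = -3 + (11 + X*k) = 8 + X*k)
Q(R, m) + (-66*(-274) - 1*19799) = (8 + √22*24) + (-66*(-274) - 1*19799) = (8 + 24*√22) + (18084 - 19799) = (8 + 24*√22) - 1715 = -1707 + 24*√22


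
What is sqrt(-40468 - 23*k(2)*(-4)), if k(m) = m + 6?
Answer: 2*I*sqrt(9933) ≈ 199.33*I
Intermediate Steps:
k(m) = 6 + m
sqrt(-40468 - 23*k(2)*(-4)) = sqrt(-40468 - 23*(6 + 2)*(-4)) = sqrt(-40468 - 23*8*(-4)) = sqrt(-40468 - 184*(-4)) = sqrt(-40468 + 736) = sqrt(-39732) = 2*I*sqrt(9933)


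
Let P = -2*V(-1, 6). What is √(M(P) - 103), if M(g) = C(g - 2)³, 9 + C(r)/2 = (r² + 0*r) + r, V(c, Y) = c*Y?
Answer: √8242305 ≈ 2870.9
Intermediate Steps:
V(c, Y) = Y*c
C(r) = -18 + 2*r + 2*r² (C(r) = -18 + 2*((r² + 0*r) + r) = -18 + 2*((r² + 0) + r) = -18 + 2*(r² + r) = -18 + 2*(r + r²) = -18 + (2*r + 2*r²) = -18 + 2*r + 2*r²)
P = 12 (P = -12*(-1) = -2*(-6) = 12)
M(g) = (-22 + 2*g + 2*(-2 + g)²)³ (M(g) = (-18 + 2*(g - 2) + 2*(g - 2)²)³ = (-18 + 2*(-2 + g) + 2*(-2 + g)²)³ = (-18 + (-4 + 2*g) + 2*(-2 + g)²)³ = (-22 + 2*g + 2*(-2 + g)²)³)
√(M(P) - 103) = √(8*(-11 + 12 + (-2 + 12)²)³ - 103) = √(8*(-11 + 12 + 10²)³ - 103) = √(8*(-11 + 12 + 100)³ - 103) = √(8*101³ - 103) = √(8*1030301 - 103) = √(8242408 - 103) = √8242305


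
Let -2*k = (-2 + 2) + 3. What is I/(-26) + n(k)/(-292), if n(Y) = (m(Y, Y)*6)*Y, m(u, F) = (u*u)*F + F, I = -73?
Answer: 80701/30368 ≈ 2.6574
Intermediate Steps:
m(u, F) = F + F*u**2 (m(u, F) = u**2*F + F = F*u**2 + F = F + F*u**2)
k = -3/2 (k = -((-2 + 2) + 3)/2 = -(0 + 3)/2 = -1/2*3 = -3/2 ≈ -1.5000)
n(Y) = 6*Y**2*(1 + Y**2) (n(Y) = ((Y*(1 + Y**2))*6)*Y = (6*Y*(1 + Y**2))*Y = 6*Y**2*(1 + Y**2))
I/(-26) + n(k)/(-292) = -73/(-26) + (6*(-3/2)**2*(1 + (-3/2)**2))/(-292) = -73*(-1/26) + (6*(9/4)*(1 + 9/4))*(-1/292) = 73/26 + (6*(9/4)*(13/4))*(-1/292) = 73/26 + (351/8)*(-1/292) = 73/26 - 351/2336 = 80701/30368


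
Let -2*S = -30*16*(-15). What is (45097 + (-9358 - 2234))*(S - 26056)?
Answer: -993624280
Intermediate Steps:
S = -3600 (S = -(-30*16)*(-15)/2 = -(-240)*(-15) = -½*7200 = -3600)
(45097 + (-9358 - 2234))*(S - 26056) = (45097 + (-9358 - 2234))*(-3600 - 26056) = (45097 - 11592)*(-29656) = 33505*(-29656) = -993624280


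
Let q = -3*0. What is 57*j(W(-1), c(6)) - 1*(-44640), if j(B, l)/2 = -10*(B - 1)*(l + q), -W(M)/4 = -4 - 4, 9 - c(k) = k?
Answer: -61380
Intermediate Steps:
c(k) = 9 - k
W(M) = 32 (W(M) = -4*(-4 - 4) = -4*(-8) = 32)
q = 0
j(B, l) = -20*l*(-1 + B) (j(B, l) = 2*(-10*(B - 1)*(l + 0)) = 2*(-10*(-1 + B)*l) = 2*(-10*l*(-1 + B)) = -20*l*(-1 + B))
57*j(W(-1), c(6)) - 1*(-44640) = 57*(20*(9 - 1*6)*(1 - 1*32)) - 1*(-44640) = 57*(20*(9 - 6)*(1 - 32)) + 44640 = 57*(20*3*(-31)) + 44640 = 57*(-1860) + 44640 = -106020 + 44640 = -61380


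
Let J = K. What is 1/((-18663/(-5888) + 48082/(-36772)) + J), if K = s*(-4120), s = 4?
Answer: -1866496/30756378485 ≈ -6.0686e-5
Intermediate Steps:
K = -16480 (K = 4*(-4120) = -16480)
J = -16480
1/((-18663/(-5888) + 48082/(-36772)) + J) = 1/((-18663/(-5888) + 48082/(-36772)) - 16480) = 1/((-18663*(-1/5888) + 48082*(-1/36772)) - 16480) = 1/((18663/5888 - 829/634) - 16480) = 1/(3475595/1866496 - 16480) = 1/(-30756378485/1866496) = -1866496/30756378485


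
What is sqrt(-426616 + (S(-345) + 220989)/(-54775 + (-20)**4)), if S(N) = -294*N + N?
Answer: I*sqrt(20993718725326)/7015 ≈ 653.16*I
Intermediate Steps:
S(N) = -293*N
sqrt(-426616 + (S(-345) + 220989)/(-54775 + (-20)**4)) = sqrt(-426616 + (-293*(-345) + 220989)/(-54775 + (-20)**4)) = sqrt(-426616 + (101085 + 220989)/(-54775 + 160000)) = sqrt(-426616 + 322074/105225) = sqrt(-426616 + 322074*(1/105225)) = sqrt(-426616 + 107358/35075) = sqrt(-14963448842/35075) = I*sqrt(20993718725326)/7015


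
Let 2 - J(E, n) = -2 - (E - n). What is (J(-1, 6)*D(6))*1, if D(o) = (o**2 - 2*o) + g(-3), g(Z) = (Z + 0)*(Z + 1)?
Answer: -90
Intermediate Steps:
J(E, n) = 4 + E - n (J(E, n) = 2 - (-2 - (E - n)) = 2 - (-2 + (n - E)) = 2 - (-2 + n - E) = 2 + (2 + E - n) = 4 + E - n)
g(Z) = Z*(1 + Z)
D(o) = 6 + o**2 - 2*o (D(o) = (o**2 - 2*o) - 3*(1 - 3) = (o**2 - 2*o) - 3*(-2) = (o**2 - 2*o) + 6 = 6 + o**2 - 2*o)
(J(-1, 6)*D(6))*1 = ((4 - 1 - 1*6)*(6 + 6**2 - 2*6))*1 = ((4 - 1 - 6)*(6 + 36 - 12))*1 = -3*30*1 = -90*1 = -90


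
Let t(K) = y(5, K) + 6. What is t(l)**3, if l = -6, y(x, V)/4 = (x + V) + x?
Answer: 10648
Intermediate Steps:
y(x, V) = 4*V + 8*x (y(x, V) = 4*((x + V) + x) = 4*((V + x) + x) = 4*(V + 2*x) = 4*V + 8*x)
t(K) = 46 + 4*K (t(K) = (4*K + 8*5) + 6 = (4*K + 40) + 6 = (40 + 4*K) + 6 = 46 + 4*K)
t(l)**3 = (46 + 4*(-6))**3 = (46 - 24)**3 = 22**3 = 10648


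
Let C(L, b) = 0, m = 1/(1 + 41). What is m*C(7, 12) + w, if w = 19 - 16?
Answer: 3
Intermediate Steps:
w = 3
m = 1/42 ≈ 0.023810
m*C(7, 12) + w = (1/42)*0 + 3 = 0 + 3 = 3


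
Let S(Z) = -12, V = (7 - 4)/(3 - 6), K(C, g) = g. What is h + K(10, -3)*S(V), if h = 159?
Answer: 195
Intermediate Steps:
V = -1 (V = 3/(-3) = 3*(-⅓) = -1)
h + K(10, -3)*S(V) = 159 - 3*(-12) = 159 + 36 = 195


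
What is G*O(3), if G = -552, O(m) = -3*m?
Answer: 4968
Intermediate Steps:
G*O(3) = -(-1656)*3 = -552*(-9) = 4968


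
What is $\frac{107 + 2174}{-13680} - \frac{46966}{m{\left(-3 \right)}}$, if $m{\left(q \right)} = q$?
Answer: $\frac{214162679}{13680} \approx 15655.0$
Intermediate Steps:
$\frac{107 + 2174}{-13680} - \frac{46966}{m{\left(-3 \right)}} = \frac{107 + 2174}{-13680} - \frac{46966}{-3} = 2281 \left(- \frac{1}{13680}\right) - - \frac{46966}{3} = - \frac{2281}{13680} + \frac{46966}{3} = \frac{214162679}{13680}$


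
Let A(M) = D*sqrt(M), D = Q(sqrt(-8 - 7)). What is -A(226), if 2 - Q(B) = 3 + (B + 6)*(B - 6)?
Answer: -50*sqrt(226) ≈ -751.67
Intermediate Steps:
Q(B) = -1 - (-6 + B)*(6 + B) (Q(B) = 2 - (3 + (B + 6)*(B - 6)) = 2 - (3 + (6 + B)*(-6 + B)) = 2 - (3 + (-6 + B)*(6 + B)) = 2 + (-3 - (-6 + B)*(6 + B)) = -1 - (-6 + B)*(6 + B))
D = 50 (D = 35 - (sqrt(-8 - 7))**2 = 35 - (sqrt(-15))**2 = 35 - (I*sqrt(15))**2 = 35 - 1*(-15) = 35 + 15 = 50)
A(M) = 50*sqrt(M)
-A(226) = -50*sqrt(226)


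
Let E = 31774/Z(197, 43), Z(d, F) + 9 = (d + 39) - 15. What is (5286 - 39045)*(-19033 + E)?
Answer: 67572385749/106 ≈ 6.3747e+8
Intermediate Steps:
Z(d, F) = 15 + d (Z(d, F) = -9 + ((d + 39) - 15) = -9 + ((39 + d) - 15) = -9 + (24 + d) = 15 + d)
E = 15887/106 (E = 31774/(15 + 197) = 31774/212 = 31774*(1/212) = 15887/106 ≈ 149.88)
(5286 - 39045)*(-19033 + E) = (5286 - 39045)*(-19033 + 15887/106) = -33759*(-2001611/106) = 67572385749/106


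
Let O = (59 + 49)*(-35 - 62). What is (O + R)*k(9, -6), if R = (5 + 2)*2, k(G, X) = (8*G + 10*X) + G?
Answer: -219702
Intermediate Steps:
k(G, X) = 9*G + 10*X
O = -10476 (O = 108*(-97) = -10476)
R = 14 (R = 7*2 = 14)
(O + R)*k(9, -6) = (-10476 + 14)*(9*9 + 10*(-6)) = -10462*(81 - 60) = -10462*21 = -219702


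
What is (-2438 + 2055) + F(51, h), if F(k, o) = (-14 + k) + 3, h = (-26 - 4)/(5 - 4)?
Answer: -343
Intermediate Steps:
h = -30 (h = -30/1 = -30*1 = -30)
F(k, o) = -11 + k
(-2438 + 2055) + F(51, h) = (-2438 + 2055) + (-11 + 51) = -383 + 40 = -343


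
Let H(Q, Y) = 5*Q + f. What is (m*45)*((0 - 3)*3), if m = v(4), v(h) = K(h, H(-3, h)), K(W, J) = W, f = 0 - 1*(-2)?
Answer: -1620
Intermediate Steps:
f = 2 (f = 0 + 2 = 2)
H(Q, Y) = 2 + 5*Q (H(Q, Y) = 5*Q + 2 = 2 + 5*Q)
v(h) = h
m = 4
(m*45)*((0 - 3)*3) = (4*45)*((0 - 3)*3) = 180*(-3*3) = 180*(-9) = -1620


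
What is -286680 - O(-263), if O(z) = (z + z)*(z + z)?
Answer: -563356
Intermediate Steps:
O(z) = 4*z² (O(z) = (2*z)*(2*z) = 4*z²)
-286680 - O(-263) = -286680 - 4*(-263)² = -286680 - 4*69169 = -286680 - 1*276676 = -286680 - 276676 = -563356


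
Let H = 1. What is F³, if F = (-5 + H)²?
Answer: 4096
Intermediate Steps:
F = 16 (F = (-5 + 1)² = (-4)² = 16)
F³ = 16³ = 4096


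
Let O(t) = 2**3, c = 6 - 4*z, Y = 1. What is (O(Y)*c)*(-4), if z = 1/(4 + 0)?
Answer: -160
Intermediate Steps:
z = 1/4 ≈ 0.25000
c = 5 (c = 6 - 4*1/4 = 6 - 1 = 5)
O(t) = 8
(O(Y)*c)*(-4) = (8*5)*(-4) = 40*(-4) = -160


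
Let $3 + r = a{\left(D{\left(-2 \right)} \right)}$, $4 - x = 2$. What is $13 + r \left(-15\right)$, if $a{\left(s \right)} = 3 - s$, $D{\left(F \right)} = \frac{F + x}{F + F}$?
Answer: $13$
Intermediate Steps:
$x = 2$ ($x = 4 - 2 = 2$)
$D{\left(F \right)} = \frac{2 + F}{2 F}$ ($D{\left(F \right)} = \frac{F + 2}{F + F} = \frac{2 + F}{2 F}$)
$r = 0$ ($r = -3 + \left(3 - \frac{2 - 2}{2 \left(-2\right)}\right) = -3 + \left(3 - \frac{1}{2} \left(- \frac{1}{2}\right) 0\right) = -3 + \left(3 - 0\right) = -3 + \left(3 + 0\right) = -3 + 3 = 0$)
$13 + r \left(-15\right) = 13 + 0 \left(-15\right) = 13 + 0 = 13$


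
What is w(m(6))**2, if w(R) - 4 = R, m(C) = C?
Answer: 100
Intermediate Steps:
w(R) = 4 + R
w(m(6))**2 = (4 + 6)**2 = 10**2 = 100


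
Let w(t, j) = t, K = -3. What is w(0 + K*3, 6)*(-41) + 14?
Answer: 383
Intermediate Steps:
w(0 + K*3, 6)*(-41) + 14 = (0 - 3*3)*(-41) + 14 = (0 - 9)*(-41) + 14 = -9*(-41) + 14 = 369 + 14 = 383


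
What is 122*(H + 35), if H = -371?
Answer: -40992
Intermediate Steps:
122*(H + 35) = 122*(-371 + 35) = 122*(-336) = -40992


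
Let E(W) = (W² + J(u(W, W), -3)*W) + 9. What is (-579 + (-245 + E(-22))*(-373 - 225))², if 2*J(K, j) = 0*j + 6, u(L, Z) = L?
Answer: 11971642225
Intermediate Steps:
J(K, j) = 3 (J(K, j) = (0*j + 6)/2 = (0 + 6)/2 = (½)*6 = 3)
E(W) = 9 + W² + 3*W (E(W) = (W² + 3*W) + 9 = 9 + W² + 3*W)
(-579 + (-245 + E(-22))*(-373 - 225))² = (-579 + (-245 + (9 + (-22)² + 3*(-22)))*(-373 - 225))² = (-579 + (-245 + (9 + 484 - 66))*(-598))² = (-579 + (-245 + 427)*(-598))² = (-579 + 182*(-598))² = (-579 - 108836)² = (-109415)² = 11971642225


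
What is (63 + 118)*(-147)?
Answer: -26607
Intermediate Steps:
(63 + 118)*(-147) = 181*(-147) = -26607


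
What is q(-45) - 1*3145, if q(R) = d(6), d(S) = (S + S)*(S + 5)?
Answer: -3013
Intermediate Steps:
d(S) = 2*S*(5 + S) (d(S) = (2*S)*(5 + S) = 2*S*(5 + S))
q(R) = 132 (q(R) = 2*6*(5 + 6) = 2*6*11 = 132)
q(-45) - 1*3145 = 132 - 1*3145 = 132 - 3145 = -3013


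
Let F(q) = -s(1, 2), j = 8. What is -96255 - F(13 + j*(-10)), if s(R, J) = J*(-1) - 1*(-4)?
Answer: -96253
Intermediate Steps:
s(R, J) = 4 - J (s(R, J) = -J + 4 = 4 - J)
F(q) = -2 (F(q) = -(4 - 1*2) = -(4 - 2) = -1*2 = -2)
-96255 - F(13 + j*(-10)) = -96255 - 1*(-2) = -96255 + 2 = -96253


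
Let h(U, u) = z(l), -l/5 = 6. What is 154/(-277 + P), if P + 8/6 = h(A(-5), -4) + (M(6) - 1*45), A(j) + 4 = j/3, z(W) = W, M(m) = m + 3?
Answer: -462/1033 ≈ -0.44724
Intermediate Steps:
l = -30 (l = -5*6 = -30)
M(m) = 3 + m
A(j) = -4 + j/3
h(U, u) = -30
P = -202/3 (P = -4/3 + (-30 + ((3 + 6) - 1*45)) = -4/3 + (-30 + (9 - 45)) = -4/3 + (-30 - 36) = -4/3 - 66 = -202/3 ≈ -67.333)
154/(-277 + P) = 154/(-277 - 202/3) = 154/(-1033/3) = 154*(-3/1033) = -462/1033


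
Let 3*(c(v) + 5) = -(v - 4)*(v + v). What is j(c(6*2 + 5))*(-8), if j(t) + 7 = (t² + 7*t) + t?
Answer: -1582544/9 ≈ -1.7584e+5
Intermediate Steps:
c(v) = -5 - 2*v*(-4 + v)/3 (c(v) = -5 + (-(v - 4)*(v + v))/3 = -5 + (-(-4 + v)*2*v)/3 = -5 + (-2*v*(-4 + v))/3 = -5 - 2*v*(-4 + v)/3)
j(t) = -7 + t² + 8*t (j(t) = -7 + ((t² + 7*t) + t) = -7 + (t² + 8*t) = -7 + t² + 8*t)
j(c(6*2 + 5))*(-8) = (-7 + (-5 - 2*(6*2 + 5)²/3 + 8*(6*2 + 5)/3)² + 8*(-5 - 2*(6*2 + 5)²/3 + 8*(6*2 + 5)/3))*(-8) = (-7 + (-5 - 2*(12 + 5)²/3 + 8*(12 + 5)/3)² + 8*(-5 - 2*(12 + 5)²/3 + 8*(12 + 5)/3))*(-8) = (-7 + (-5 - ⅔*17² + (8/3)*17)² + 8*(-5 - ⅔*17² + (8/3)*17))*(-8) = (-7 + (-5 - ⅔*289 + 136/3)² + 8*(-5 - ⅔*289 + 136/3))*(-8) = (-7 + (-5 - 578/3 + 136/3)² + 8*(-5 - 578/3 + 136/3))*(-8) = (-7 + (-457/3)² + 8*(-457/3))*(-8) = (-7 + 208849/9 - 3656/3)*(-8) = (197818/9)*(-8) = -1582544/9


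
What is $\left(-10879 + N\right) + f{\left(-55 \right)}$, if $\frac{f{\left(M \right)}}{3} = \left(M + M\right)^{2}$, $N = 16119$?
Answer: $41540$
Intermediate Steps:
$f{\left(M \right)} = 12 M^{2}$ ($f{\left(M \right)} = 3 \left(M + M\right)^{2} = 3 \left(2 M\right)^{2} = 3 \cdot 4 M^{2} = 12 M^{2}$)
$\left(-10879 + N\right) + f{\left(-55 \right)} = \left(-10879 + 16119\right) + 12 \left(-55\right)^{2} = 5240 + 12 \cdot 3025 = 5240 + 36300 = 41540$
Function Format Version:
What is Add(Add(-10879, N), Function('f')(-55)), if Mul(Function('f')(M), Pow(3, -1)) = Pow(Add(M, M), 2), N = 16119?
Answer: 41540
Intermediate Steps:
Function('f')(M) = Mul(12, Pow(M, 2)) (Function('f')(M) = Mul(3, Pow(Add(M, M), 2)) = Mul(3, Pow(Mul(2, M), 2)) = Mul(3, Mul(4, Pow(M, 2))) = Mul(12, Pow(M, 2)))
Add(Add(-10879, N), Function('f')(-55)) = Add(Add(-10879, 16119), Mul(12, Pow(-55, 2))) = Add(5240, Mul(12, 3025)) = Add(5240, 36300) = 41540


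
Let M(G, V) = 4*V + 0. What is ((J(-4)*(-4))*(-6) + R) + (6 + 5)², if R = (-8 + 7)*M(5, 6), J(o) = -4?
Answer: 1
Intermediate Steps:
M(G, V) = 4*V
R = -24 (R = (-8 + 7)*(4*6) = -1*24 = -24)
((J(-4)*(-4))*(-6) + R) + (6 + 5)² = (-4*(-4)*(-6) - 24) + (6 + 5)² = (16*(-6) - 24) + 11² = (-96 - 24) + 121 = -120 + 121 = 1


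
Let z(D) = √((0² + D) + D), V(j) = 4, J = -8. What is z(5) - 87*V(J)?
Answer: -348 + √10 ≈ -344.84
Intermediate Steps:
z(D) = √2*√D (z(D) = √((0 + D) + D) = √(D + D) = √(2*D) = √2*√D)
z(5) - 87*V(J) = √2*√5 - 87*4 = √10 - 348 = -348 + √10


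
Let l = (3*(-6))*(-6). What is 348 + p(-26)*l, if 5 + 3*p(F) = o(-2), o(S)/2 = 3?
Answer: 384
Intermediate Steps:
l = 108 (l = -18*(-6) = 108)
o(S) = 6 (o(S) = 2*3 = 6)
p(F) = ⅓ (p(F) = -5/3 + (⅓)*6 = -5/3 + 2 = ⅓)
348 + p(-26)*l = 348 + (⅓)*108 = 348 + 36 = 384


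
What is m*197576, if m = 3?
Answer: 592728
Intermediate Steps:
m*197576 = 3*197576 = 592728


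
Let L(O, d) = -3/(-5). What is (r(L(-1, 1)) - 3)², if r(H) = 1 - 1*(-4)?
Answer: 4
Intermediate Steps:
L(O, d) = ⅗ (L(O, d) = -3*(-⅕) = ⅗)
r(H) = 5 (r(H) = 1 + 4 = 5)
(r(L(-1, 1)) - 3)² = (5 - 3)² = 2² = 4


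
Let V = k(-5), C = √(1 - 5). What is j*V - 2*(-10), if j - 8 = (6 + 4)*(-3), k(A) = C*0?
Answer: 20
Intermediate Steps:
C = 2*I (C = √(-4) = 2*I ≈ 2.0*I)
k(A) = 0 (k(A) = (2*I)*0 = 0)
V = 0
j = -22 (j = 8 + (6 + 4)*(-3) = 8 + 10*(-3) = 8 - 30 = -22)
j*V - 2*(-10) = -22*0 - 2*(-10) = 0 + 20 = 20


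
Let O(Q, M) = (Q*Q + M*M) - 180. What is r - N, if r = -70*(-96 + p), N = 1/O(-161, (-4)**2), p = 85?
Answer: 20017689/25997 ≈ 770.00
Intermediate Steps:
O(Q, M) = -180 + M**2 + Q**2 (O(Q, M) = (Q**2 + M**2) - 180 = (M**2 + Q**2) - 180 = -180 + M**2 + Q**2)
N = 1/25997 (N = 1/(-180 + ((-4)**2)**2 + (-161)**2) = 1/(-180 + 16**2 + 25921) = 1/(-180 + 256 + 25921) = 1/25997 ≈ 3.8466e-5)
r = 770 (r = -70*(-96 + 85) = -70*(-11) = 770)
r - N = 770 - 1*1/25997 = 770 - 1/25997 = 20017689/25997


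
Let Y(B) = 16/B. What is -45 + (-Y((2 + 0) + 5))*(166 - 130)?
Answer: -891/7 ≈ -127.29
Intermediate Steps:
-45 + (-Y((2 + 0) + 5))*(166 - 130) = -45 + (-16/((2 + 0) + 5))*(166 - 130) = -45 - 16/(2 + 5)*36 = -45 - 16/7*36 = -45 - 576/7 = -891/7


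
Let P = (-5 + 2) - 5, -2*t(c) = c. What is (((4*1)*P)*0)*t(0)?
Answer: 0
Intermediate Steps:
t(c) = -c/2
P = -8 (P = -3 - 5 = -8)
(((4*1)*P)*0)*t(0) = (((4*1)*(-8))*0)*(-½*0) = ((4*(-8))*0)*0 = -32*0*0 = 0*0 = 0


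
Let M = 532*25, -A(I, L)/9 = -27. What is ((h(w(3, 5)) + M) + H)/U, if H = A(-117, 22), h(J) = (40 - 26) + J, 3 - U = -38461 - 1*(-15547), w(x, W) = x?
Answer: 4520/7639 ≈ 0.59170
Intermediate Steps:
U = 22917 (U = 3 - (-38461 - 1*(-15547)) = 3 - (-38461 + 15547) = 3 - 1*(-22914) = 3 + 22914 = 22917)
h(J) = 14 + J
A(I, L) = 243 (A(I, L) = -9*(-27) = 243)
H = 243
M = 13300
((h(w(3, 5)) + M) + H)/U = (((14 + 3) + 13300) + 243)/22917 = ((17 + 13300) + 243)*(1/22917) = (13317 + 243)*(1/22917) = 13560*(1/22917) = 4520/7639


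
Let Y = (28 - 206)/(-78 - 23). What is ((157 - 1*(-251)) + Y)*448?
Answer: 18540928/101 ≈ 1.8357e+5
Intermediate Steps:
Y = 178/101 (Y = -178/(-101) = -178*(-1/101) = 178/101 ≈ 1.7624)
((157 - 1*(-251)) + Y)*448 = ((157 - 1*(-251)) + 178/101)*448 = ((157 + 251) + 178/101)*448 = (408 + 178/101)*448 = (41386/101)*448 = 18540928/101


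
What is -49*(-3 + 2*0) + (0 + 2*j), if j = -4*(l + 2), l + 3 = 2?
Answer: 139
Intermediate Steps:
l = -1 (l = -3 + 2 = -1)
j = -4 (j = -4*(-1 + 2) = -4*1 = -4)
-49*(-3 + 2*0) + (0 + 2*j) = -49*(-3 + 2*0) + (0 + 2*(-4)) = -49*(-3 + 0) + (0 - 8) = -49*(-3) - 8 = 147 - 8 = 139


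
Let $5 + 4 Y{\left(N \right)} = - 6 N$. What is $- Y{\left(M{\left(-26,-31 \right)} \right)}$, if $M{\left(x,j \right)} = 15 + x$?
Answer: $- \frac{61}{4} \approx -15.25$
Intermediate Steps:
$Y{\left(N \right)} = - \frac{5}{4} - \frac{3 N}{2}$ ($Y{\left(N \right)} = - \frac{5}{4} + \frac{\left(-6\right) N}{4} = - \frac{5}{4} - \frac{3 N}{2}$)
$- Y{\left(M{\left(-26,-31 \right)} \right)} = - (- \frac{5}{4} - \frac{3 \left(15 - 26\right)}{2}) = - (- \frac{5}{4} - - \frac{33}{2}) = - (- \frac{5}{4} + \frac{33}{2}) = \left(-1\right) \frac{61}{4} = - \frac{61}{4}$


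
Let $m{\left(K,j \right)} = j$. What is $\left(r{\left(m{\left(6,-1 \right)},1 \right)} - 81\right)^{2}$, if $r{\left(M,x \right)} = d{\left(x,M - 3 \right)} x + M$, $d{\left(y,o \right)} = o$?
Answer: $7396$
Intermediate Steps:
$r{\left(M,x \right)} = M + x \left(-3 + M\right)$ ($r{\left(M,x \right)} = \left(M - 3\right) x + M = \left(-3 + M\right) x + M = x \left(-3 + M\right) + M = M + x \left(-3 + M\right)$)
$\left(r{\left(m{\left(6,-1 \right)},1 \right)} - 81\right)^{2} = \left(\left(-1 + 1 \left(-3 - 1\right)\right) - 81\right)^{2} = \left(\left(-1 + 1 \left(-4\right)\right) - 81\right)^{2} = \left(\left(-1 - 4\right) - 81\right)^{2} = \left(-5 - 81\right)^{2} = \left(-86\right)^{2} = 7396$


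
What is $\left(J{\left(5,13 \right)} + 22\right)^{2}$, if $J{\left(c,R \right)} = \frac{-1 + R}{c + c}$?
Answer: $\frac{13456}{25} \approx 538.24$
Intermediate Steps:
$J{\left(c,R \right)} = \frac{-1 + R}{2 c}$
$\left(J{\left(5,13 \right)} + 22\right)^{2} = \left(\frac{-1 + 13}{2 \cdot 5} + 22\right)^{2} = \left(\frac{1}{2} \cdot \frac{1}{5} \cdot 12 + 22\right)^{2} = \left(\frac{6}{5} + 22\right)^{2} = \left(\frac{116}{5}\right)^{2} = \frac{13456}{25}$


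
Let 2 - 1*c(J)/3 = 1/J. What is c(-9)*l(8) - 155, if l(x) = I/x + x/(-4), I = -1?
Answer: -4043/24 ≈ -168.46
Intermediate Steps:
c(J) = 6 - 3/J
l(x) = -1/x - x/4 (l(x) = -1/x + x/(-4) = -1/x + x*(-¼) = -1/x - x/4)
c(-9)*l(8) - 155 = (6 - 3/(-9))*(-1/8 - ¼*8) - 155 = (6 - 3*(-⅑))*(-1*⅛ - 2) - 155 = (6 + ⅓)*(-⅛ - 2) - 155 = (19/3)*(-17/8) - 155 = -323/24 - 155 = -4043/24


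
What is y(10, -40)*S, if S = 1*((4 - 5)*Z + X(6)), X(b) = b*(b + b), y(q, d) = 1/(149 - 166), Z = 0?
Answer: -72/17 ≈ -4.2353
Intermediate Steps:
y(q, d) = -1/17 (y(q, d) = 1/(-17) = -1/17)
X(b) = 2*b² (X(b) = b*(2*b) = 2*b²)
S = 72 (S = 1*((4 - 5)*0 + 2*6²) = 1*(-1*0 + 2*36) = 1*(0 + 72) = 1*72 = 72)
y(10, -40)*S = -1/17*72 = -72/17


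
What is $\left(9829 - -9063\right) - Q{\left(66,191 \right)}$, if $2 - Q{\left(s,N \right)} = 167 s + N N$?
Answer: $66393$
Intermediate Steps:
$Q{\left(s,N \right)} = 2 - N^{2} - 167 s$ ($Q{\left(s,N \right)} = 2 - \left(167 s + N N\right) = 2 - \left(167 s + N^{2}\right) = 2 - \left(N^{2} + 167 s\right) = 2 - N^{2} - 167 s$)
$\left(9829 - -9063\right) - Q{\left(66,191 \right)} = \left(9829 - -9063\right) - \left(2 - 191^{2} - 11022\right) = \left(9829 + 9063\right) - \left(2 - 36481 - 11022\right) = 18892 - \left(2 - 36481 - 11022\right) = 18892 - -47501 = 18892 + 47501 = 66393$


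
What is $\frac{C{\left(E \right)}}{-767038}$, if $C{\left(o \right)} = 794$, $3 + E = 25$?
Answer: $- \frac{397}{383519} \approx -0.0010352$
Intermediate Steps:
$E = 22$ ($E = -3 + 25 = 22$)
$\frac{C{\left(E \right)}}{-767038} = \frac{794}{-767038} = 794 \left(- \frac{1}{767038}\right) = - \frac{397}{383519}$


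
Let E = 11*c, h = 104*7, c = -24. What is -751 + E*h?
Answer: -192943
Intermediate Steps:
h = 728
E = -264 (E = 11*(-24) = -264)
-751 + E*h = -751 - 264*728 = -751 - 192192 = -192943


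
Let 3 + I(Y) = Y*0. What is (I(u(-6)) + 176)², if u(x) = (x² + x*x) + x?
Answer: 29929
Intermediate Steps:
u(x) = x + 2*x² (u(x) = (x² + x²) + x = 2*x² + x = x + 2*x²)
I(Y) = -3 (I(Y) = -3 + Y*0 = -3 + 0 = -3)
(I(u(-6)) + 176)² = (-3 + 176)² = 173² = 29929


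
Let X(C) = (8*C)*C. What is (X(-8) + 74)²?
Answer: 343396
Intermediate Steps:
X(C) = 8*C²
(X(-8) + 74)² = (8*(-8)² + 74)² = (8*64 + 74)² = (512 + 74)² = 586² = 343396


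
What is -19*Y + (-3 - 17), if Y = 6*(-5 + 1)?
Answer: 436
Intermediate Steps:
Y = -24 (Y = 6*(-4) = -24)
-19*Y + (-3 - 17) = -19*(-24) + (-3 - 17) = 456 - 20 = 436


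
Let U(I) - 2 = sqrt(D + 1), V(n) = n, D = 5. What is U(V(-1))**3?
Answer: (2 + sqrt(6))**3 ≈ 88.091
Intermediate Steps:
U(I) = 2 + sqrt(6) (U(I) = 2 + sqrt(5 + 1) = 2 + sqrt(6))
U(V(-1))**3 = (2 + sqrt(6))**3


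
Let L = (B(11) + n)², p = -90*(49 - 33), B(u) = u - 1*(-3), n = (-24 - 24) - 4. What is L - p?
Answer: 2884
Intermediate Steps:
n = -52 (n = -48 - 4 = -52)
B(u) = 3 + u (B(u) = u + 3 = 3 + u)
p = -1440 (p = -90*16 = -1*1440 = -1440)
L = 1444 (L = ((3 + 11) - 52)² = (14 - 52)² = (-38)² = 1444)
L - p = 1444 - 1*(-1440) = 1444 + 1440 = 2884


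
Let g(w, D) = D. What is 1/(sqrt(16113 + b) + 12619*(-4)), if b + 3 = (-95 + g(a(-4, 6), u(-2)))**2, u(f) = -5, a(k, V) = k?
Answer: -25238/1273900233 - sqrt(26110)/2547800466 ≈ -1.9875e-5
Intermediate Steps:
b = 9997 (b = -3 + (-95 - 5)**2 = -3 + (-100)**2 = -3 + 10000 = 9997)
1/(sqrt(16113 + b) + 12619*(-4)) = 1/(sqrt(16113 + 9997) + 12619*(-4)) = 1/(sqrt(26110) - 50476) = 1/(-50476 + sqrt(26110))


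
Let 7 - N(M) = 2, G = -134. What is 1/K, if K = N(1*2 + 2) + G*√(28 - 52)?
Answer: 5/430969 + 268*I*√6/430969 ≈ 1.1602e-5 + 0.0015232*I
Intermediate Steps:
N(M) = 5 (N(M) = 7 - 1*2 = 7 - 2 = 5)
K = 5 - 268*I*√6 (K = 5 - 134*√(28 - 52) = 5 - 268*I*√6 ≈ 5.0 - 656.46*I)
1/K = 1/(5 - 268*I*√6)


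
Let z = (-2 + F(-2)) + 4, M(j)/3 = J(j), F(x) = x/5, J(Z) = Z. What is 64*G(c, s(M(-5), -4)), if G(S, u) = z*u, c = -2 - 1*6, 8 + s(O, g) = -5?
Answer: -6656/5 ≈ -1331.2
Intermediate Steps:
F(x) = x/5 (F(x) = x*(1/5) = x/5)
M(j) = 3*j
s(O, g) = -13 (s(O, g) = -8 - 5 = -13)
c = -8 (c = -2 - 6 = -8)
z = 8/5 (z = (-2 + (1/5)*(-2)) + 4 = (-2 - 2/5) + 4 = -12/5 + 4 = 8/5 ≈ 1.6000)
G(S, u) = 8*u/5
64*G(c, s(M(-5), -4)) = 64*((8/5)*(-13)) = 64*(-104/5) = -6656/5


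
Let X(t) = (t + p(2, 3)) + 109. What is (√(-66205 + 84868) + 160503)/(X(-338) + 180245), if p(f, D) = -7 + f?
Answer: 160503/180011 + √18663/180011 ≈ 0.89239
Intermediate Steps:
X(t) = 104 + t (X(t) = (t + (-7 + 2)) + 109 = (t - 5) + 109 = (-5 + t) + 109 = 104 + t)
(√(-66205 + 84868) + 160503)/(X(-338) + 180245) = (√(-66205 + 84868) + 160503)/((104 - 338) + 180245) = (√18663 + 160503)/(-234 + 180245) = (160503 + √18663)/180011 = (160503 + √18663)*(1/180011) = 160503/180011 + √18663/180011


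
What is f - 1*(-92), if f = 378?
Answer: 470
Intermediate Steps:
f - 1*(-92) = 378 - 1*(-92) = 378 + 92 = 470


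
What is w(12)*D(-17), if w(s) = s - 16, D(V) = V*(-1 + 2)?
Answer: 68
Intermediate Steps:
D(V) = V (D(V) = V*1 = V)
w(s) = -16 + s
w(12)*D(-17) = (-16 + 12)*(-17) = -4*(-17) = 68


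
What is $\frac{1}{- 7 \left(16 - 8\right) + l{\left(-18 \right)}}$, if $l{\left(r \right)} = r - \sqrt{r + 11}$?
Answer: $\frac{i}{\sqrt{7} - 74 i} \approx -0.013496 + 0.00048254 i$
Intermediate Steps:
$l{\left(r \right)} = r - \sqrt{11 + r}$
$\frac{1}{- 7 \left(16 - 8\right) + l{\left(-18 \right)}} = \frac{1}{- 7 \left(16 - 8\right) - \left(18 + \sqrt{11 - 18}\right)} = \frac{1}{\left(-7\right) 8 - \left(18 + \sqrt{-7}\right)} = \frac{1}{-56 - \left(18 + i \sqrt{7}\right)} = \frac{1}{-74 - i \sqrt{7}}$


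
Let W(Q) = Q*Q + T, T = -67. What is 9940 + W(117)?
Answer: 23562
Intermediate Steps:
W(Q) = -67 + Q**2 (W(Q) = Q*Q - 67 = Q**2 - 67 = -67 + Q**2)
9940 + W(117) = 9940 + (-67 + 117**2) = 9940 + (-67 + 13689) = 9940 + 13622 = 23562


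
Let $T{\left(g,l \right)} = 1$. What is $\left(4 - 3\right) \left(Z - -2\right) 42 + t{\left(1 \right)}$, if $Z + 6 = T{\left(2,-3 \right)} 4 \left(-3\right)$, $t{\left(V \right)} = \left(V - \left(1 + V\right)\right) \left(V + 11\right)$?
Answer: $-684$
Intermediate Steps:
$t{\left(V \right)} = -11 - V$ ($t{\left(V \right)} = - (11 + V) = -11 - V$)
$Z = -18$ ($Z = -6 + 1 \cdot 4 \left(-3\right) = -6 + 4 \left(-3\right) = -6 - 12 = -18$)
$\left(4 - 3\right) \left(Z - -2\right) 42 + t{\left(1 \right)} = \left(4 - 3\right) \left(-18 - -2\right) 42 - 12 = 1 \left(-18 + 2\right) 42 - 12 = 1 \left(-16\right) 42 - 12 = \left(-16\right) 42 - 12 = -672 - 12 = -684$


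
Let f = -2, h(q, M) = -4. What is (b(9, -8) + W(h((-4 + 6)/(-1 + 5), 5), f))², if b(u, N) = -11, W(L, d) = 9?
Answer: 4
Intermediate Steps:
(b(9, -8) + W(h((-4 + 6)/(-1 + 5), 5), f))² = (-11 + 9)² = (-2)² = 4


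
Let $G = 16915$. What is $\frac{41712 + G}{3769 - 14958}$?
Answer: $- \frac{58627}{11189} \approx -5.2397$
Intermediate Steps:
$\frac{41712 + G}{3769 - 14958} = \frac{41712 + 16915}{3769 - 14958} = \frac{58627}{-11189} = 58627 \left(- \frac{1}{11189}\right) = - \frac{58627}{11189}$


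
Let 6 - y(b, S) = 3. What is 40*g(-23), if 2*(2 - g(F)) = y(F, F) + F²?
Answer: -10560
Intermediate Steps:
y(b, S) = 3 (y(b, S) = 6 - 1*3 = 6 - 3 = 3)
g(F) = ½ - F²/2 (g(F) = 2 - (3 + F²)/2 = 2 + (-3/2 - F²/2) = ½ - F²/2)
40*g(-23) = 40*(½ - ½*(-23)²) = 40*(½ - ½*529) = 40*(½ - 529/2) = 40*(-264) = -10560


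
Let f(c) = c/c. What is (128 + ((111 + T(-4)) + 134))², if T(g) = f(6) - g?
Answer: 142884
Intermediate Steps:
f(c) = 1
T(g) = 1 - g
(128 + ((111 + T(-4)) + 134))² = (128 + ((111 + (1 - 1*(-4))) + 134))² = (128 + ((111 + (1 + 4)) + 134))² = (128 + ((111 + 5) + 134))² = (128 + (116 + 134))² = (128 + 250)² = 378² = 142884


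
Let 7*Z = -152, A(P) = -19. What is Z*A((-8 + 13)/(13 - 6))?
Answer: 2888/7 ≈ 412.57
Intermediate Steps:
Z = -152/7 (Z = (⅐)*(-152) = -152/7 ≈ -21.714)
Z*A((-8 + 13)/(13 - 6)) = -152/7*(-19) = 2888/7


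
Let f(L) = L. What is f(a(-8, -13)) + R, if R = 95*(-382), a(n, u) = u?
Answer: -36303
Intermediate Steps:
R = -36290
f(a(-8, -13)) + R = -13 - 36290 = -36303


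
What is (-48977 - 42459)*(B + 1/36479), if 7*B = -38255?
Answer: 18228473766024/36479 ≈ 4.9970e+8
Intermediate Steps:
B = -5465 (B = (⅐)*(-38255) = -5465)
(-48977 - 42459)*(B + 1/36479) = (-48977 - 42459)*(-5465 + 1/36479) = -91436*(-5465 + 1/36479) = -91436*(-199357734/36479) = 18228473766024/36479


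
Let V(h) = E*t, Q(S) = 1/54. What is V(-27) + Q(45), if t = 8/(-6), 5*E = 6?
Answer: -427/270 ≈ -1.5815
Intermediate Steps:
E = 6/5 (E = (⅕)*6 = 6/5 ≈ 1.2000)
Q(S) = 1/54
t = -4/3 (t = 8*(-⅙) = -4/3 ≈ -1.3333)
V(h) = -8/5 (V(h) = (6/5)*(-4/3) = -8/5)
V(-27) + Q(45) = -8/5 + 1/54 = -427/270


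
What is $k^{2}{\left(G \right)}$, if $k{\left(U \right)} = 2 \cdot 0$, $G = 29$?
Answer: $0$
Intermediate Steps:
$k{\left(U \right)} = 0$
$k^{2}{\left(G \right)} = 0^{2} = 0$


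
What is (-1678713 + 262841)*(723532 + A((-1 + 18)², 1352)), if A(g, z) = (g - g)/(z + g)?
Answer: -1024428699904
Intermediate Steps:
A(g, z) = 0 (A(g, z) = 0/(g + z) = 0)
(-1678713 + 262841)*(723532 + A((-1 + 18)², 1352)) = (-1678713 + 262841)*(723532 + 0) = -1415872*723532 = -1024428699904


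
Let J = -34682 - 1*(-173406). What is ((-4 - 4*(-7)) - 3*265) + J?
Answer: 137953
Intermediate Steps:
J = 138724 (J = -34682 + 173406 = 138724)
((-4 - 4*(-7)) - 3*265) + J = ((-4 - 4*(-7)) - 3*265) + 138724 = ((-4 + 28) - 795) + 138724 = (24 - 795) + 138724 = -771 + 138724 = 137953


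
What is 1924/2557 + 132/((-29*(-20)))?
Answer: 363361/370765 ≈ 0.98003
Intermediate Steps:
1924/2557 + 132/((-29*(-20))) = 1924*(1/2557) + 132/580 = 1924/2557 + 132*(1/580) = 1924/2557 + 33/145 = 363361/370765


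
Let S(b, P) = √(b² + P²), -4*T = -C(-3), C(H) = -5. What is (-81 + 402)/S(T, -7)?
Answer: 1284*√809/809 ≈ 45.143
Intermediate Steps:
T = -5/4 (T = -(-1)*(-5)/4 = -¼*5 = -5/4 ≈ -1.2500)
S(b, P) = √(P² + b²)
(-81 + 402)/S(T, -7) = (-81 + 402)/(√((-7)² + (-5/4)²)) = 321/√(49 + 25/16) = 321/√(809/16) = 321/(√809/4) = (4*√809/809)*321 = 1284*√809/809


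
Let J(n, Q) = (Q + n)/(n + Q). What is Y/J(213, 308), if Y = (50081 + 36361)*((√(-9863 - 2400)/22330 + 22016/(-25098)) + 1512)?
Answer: 546402187120/4183 + 43221*I*√12263/11165 ≈ 1.3062e+8 + 428.68*I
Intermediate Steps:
J(n, Q) = 1 (J(n, Q) = (Q + n)/(Q + n) = 1)
Y = 546402187120/4183 + 43221*I*√12263/11165 (Y = 86442*((√(-12263)*(1/22330) + 22016*(-1/25098)) + 1512) = 86442*(((I*√12263)*(1/22330) - 11008/12549) + 1512) = 86442*((I*√12263/22330 - 11008/12549) + 1512) = 86442*((-11008/12549 + I*√12263/22330) + 1512) = 86442*(18963080/12549 + I*√12263/22330) = 546402187120/4183 + 43221*I*√12263/11165 ≈ 1.3062e+8 + 428.68*I)
Y/J(213, 308) = (546402187120/4183 + 43221*I*√12263/11165)/1 = (546402187120/4183 + 43221*I*√12263/11165)*1 = 546402187120/4183 + 43221*I*√12263/11165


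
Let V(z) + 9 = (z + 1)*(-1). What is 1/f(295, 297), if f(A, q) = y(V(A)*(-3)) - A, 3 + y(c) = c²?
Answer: 1/836927 ≈ 1.1948e-6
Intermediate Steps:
V(z) = -10 - z (V(z) = -9 + (z + 1)*(-1) = -9 + (1 + z)*(-1) = -9 + (-1 - z) = -10 - z)
y(c) = -3 + c²
f(A, q) = -3 + (30 + 3*A)² - A (f(A, q) = (-3 + ((-10 - A)*(-3))²) - A = (-3 + (30 + 3*A)²) - A = -3 + (30 + 3*A)² - A)
1/f(295, 297) = 1/(-3 - 1*295 + 9*(10 + 295)²) = 1/(-3 - 295 + 9*305²) = 1/(-3 - 295 + 9*93025) = 1/(-3 - 295 + 837225) = 1/836927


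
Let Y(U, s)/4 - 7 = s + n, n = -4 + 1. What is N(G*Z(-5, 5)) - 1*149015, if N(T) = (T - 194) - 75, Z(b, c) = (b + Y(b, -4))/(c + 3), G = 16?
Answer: -149294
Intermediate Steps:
n = -3
Y(U, s) = 16 + 4*s (Y(U, s) = 28 + 4*(s - 3) = 28 + 4*(-3 + s) = 28 + (-12 + 4*s) = 16 + 4*s)
Z(b, c) = b/(3 + c) (Z(b, c) = (b + (16 + 4*(-4)))/(c + 3) = (b + (16 - 16))/(3 + c) = (b + 0)/(3 + c) = b/(3 + c))
N(T) = -269 + T (N(T) = (-194 + T) - 75 = -269 + T)
N(G*Z(-5, 5)) - 1*149015 = (-269 + 16*(-5/(3 + 5))) - 1*149015 = (-269 + 16*(-5/8)) - 149015 = (-269 - 10) - 149015 = -279 - 149015 = -149294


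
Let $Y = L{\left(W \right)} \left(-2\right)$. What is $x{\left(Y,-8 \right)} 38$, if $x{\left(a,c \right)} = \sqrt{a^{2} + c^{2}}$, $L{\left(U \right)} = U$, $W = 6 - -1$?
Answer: $76 \sqrt{65} \approx 612.73$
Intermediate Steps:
$W = 7$ ($W = 6 + 1 = 7$)
$Y = -14$ ($Y = 7 \left(-2\right) = -14$)
$x{\left(Y,-8 \right)} 38 = \sqrt{\left(-14\right)^{2} + \left(-8\right)^{2}} \cdot 38 = \sqrt{196 + 64} \cdot 38 = \sqrt{260} \cdot 38 = 2 \sqrt{65} \cdot 38 = 76 \sqrt{65}$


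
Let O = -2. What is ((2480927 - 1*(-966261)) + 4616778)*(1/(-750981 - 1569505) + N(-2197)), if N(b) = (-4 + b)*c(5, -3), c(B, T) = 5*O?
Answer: 205929083879241397/1160243 ≈ 1.7749e+11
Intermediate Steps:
c(B, T) = -10 (c(B, T) = 5*(-2) = -10)
N(b) = 40 - 10*b (N(b) = (-4 + b)*(-10) = 40 - 10*b)
((2480927 - 1*(-966261)) + 4616778)*(1/(-750981 - 1569505) + N(-2197)) = ((2480927 - 1*(-966261)) + 4616778)*(1/(-750981 - 1569505) + (40 - 10*(-2197))) = ((2480927 + 966261) + 4616778)*(1/(-2320486) + (40 + 21970)) = (3447188 + 4616778)*(-1/2320486 + 22010) = 8063966*(51073896859/2320486) = 205929083879241397/1160243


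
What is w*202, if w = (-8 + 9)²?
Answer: 202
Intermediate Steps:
w = 1 (w = 1² = 1)
w*202 = 1*202 = 202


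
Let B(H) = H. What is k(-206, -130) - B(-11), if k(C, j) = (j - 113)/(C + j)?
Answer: 1313/112 ≈ 11.723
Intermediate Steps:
k(C, j) = (-113 + j)/(C + j)
k(-206, -130) - B(-11) = (-113 - 130)/(-206 - 130) - 1*(-11) = -243/(-336) + 11 = -1/336*(-243) + 11 = 81/112 + 11 = 1313/112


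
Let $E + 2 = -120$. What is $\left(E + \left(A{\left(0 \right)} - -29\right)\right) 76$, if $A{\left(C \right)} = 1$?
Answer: $-6992$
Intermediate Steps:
$E = -122$ ($E = -2 - 120 = -122$)
$\left(E + \left(A{\left(0 \right)} - -29\right)\right) 76 = \left(-122 + \left(1 - -29\right)\right) 76 = \left(-122 + \left(1 + 29\right)\right) 76 = \left(-122 + 30\right) 76 = \left(-92\right) 76 = -6992$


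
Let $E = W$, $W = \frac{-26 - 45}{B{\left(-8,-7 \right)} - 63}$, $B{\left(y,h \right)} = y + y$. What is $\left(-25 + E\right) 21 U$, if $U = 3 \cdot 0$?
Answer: $0$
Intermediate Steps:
$B{\left(y,h \right)} = 2 y$
$U = 0$
$W = \frac{71}{79}$ ($W = \frac{-26 - 45}{2 \left(-8\right) - 63} = - \frac{71}{-16 - 63} = - \frac{71}{-79} = \left(-71\right) \left(- \frac{1}{79}\right) = \frac{71}{79} \approx 0.89873$)
$E = \frac{71}{79} \approx 0.89873$
$\left(-25 + E\right) 21 U = \left(-25 + \frac{71}{79}\right) 21 \cdot 0 = \left(- \frac{1904}{79}\right) 0 = 0$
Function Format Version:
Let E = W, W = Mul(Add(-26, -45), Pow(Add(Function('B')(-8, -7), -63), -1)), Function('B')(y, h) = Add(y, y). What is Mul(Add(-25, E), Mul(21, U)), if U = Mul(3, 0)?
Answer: 0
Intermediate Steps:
Function('B')(y, h) = Mul(2, y)
U = 0
W = Rational(71, 79) (W = Mul(Add(-26, -45), Pow(Add(Mul(2, -8), -63), -1)) = Mul(-71, Pow(Add(-16, -63), -1)) = Mul(-71, Pow(-79, -1)) = Mul(-71, Rational(-1, 79)) = Rational(71, 79) ≈ 0.89873)
E = Rational(71, 79) ≈ 0.89873
Mul(Add(-25, E), Mul(21, U)) = Mul(Add(-25, Rational(71, 79)), Mul(21, 0)) = Mul(Rational(-1904, 79), 0) = 0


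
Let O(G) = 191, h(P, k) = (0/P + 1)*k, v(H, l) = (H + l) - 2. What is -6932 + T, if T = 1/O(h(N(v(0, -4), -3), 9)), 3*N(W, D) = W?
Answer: -1324011/191 ≈ -6932.0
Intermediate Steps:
v(H, l) = -2 + H + l
N(W, D) = W/3
h(P, k) = k (h(P, k) = (0 + 1)*k = 1*k = k)
T = 1/191 ≈ 0.0052356
-6932 + T = -6932 + 1/191 = -1324011/191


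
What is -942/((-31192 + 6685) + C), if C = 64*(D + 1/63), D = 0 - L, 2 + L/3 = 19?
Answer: 59346/1749509 ≈ 0.033922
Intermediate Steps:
L = 51 (L = -6 + 3*19 = -6 + 57 = 51)
D = -51 (D = 0 - 1*51 = 0 - 51 = -51)
C = -205568/63 (C = 64*(-51 + 1/63) = 64*(-3212/63) = -205568/63 ≈ -3263.0)
-942/((-31192 + 6685) + C) = -942/((-31192 + 6685) - 205568/63) = -942/(-24507 - 205568/63) = -942/(-1749509/63) = -942*(-63/1749509) = 59346/1749509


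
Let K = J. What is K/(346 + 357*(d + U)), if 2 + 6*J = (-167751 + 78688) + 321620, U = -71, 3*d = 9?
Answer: -46511/28716 ≈ -1.6197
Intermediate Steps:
d = 3 (d = (⅓)*9 = 3)
J = 232555/6 (J = -⅓ + ((-167751 + 78688) + 321620)/6 = -⅓ + (-89063 + 321620)/6 = -⅓ + (⅙)*232557 = -⅓ + 77519/2 = 232555/6 ≈ 38759.)
K = 232555/6 ≈ 38759.
K/(346 + 357*(d + U)) = 232555/(6*(346 + 357*(3 - 71))) = 232555/(6*(346 + 357*(-68))) = 232555/(6*(346 - 24276)) = (232555/6)/(-23930) = (232555/6)*(-1/23930) = -46511/28716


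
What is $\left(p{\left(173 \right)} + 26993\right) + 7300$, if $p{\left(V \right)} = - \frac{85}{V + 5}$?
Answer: $\frac{6104069}{178} \approx 34293.0$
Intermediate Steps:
$p{\left(V \right)} = - \frac{85}{5 + V}$
$\left(p{\left(173 \right)} + 26993\right) + 7300 = \left(- \frac{85}{5 + 173} + 26993\right) + 7300 = \left(- \frac{85}{178} + 26993\right) + 7300 = \frac{4804669}{178} + 7300 = \frac{6104069}{178}$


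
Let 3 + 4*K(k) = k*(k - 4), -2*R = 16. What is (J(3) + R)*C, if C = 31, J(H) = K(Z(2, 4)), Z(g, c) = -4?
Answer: -93/4 ≈ -23.250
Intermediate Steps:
R = -8 (R = -1/2*16 = -8)
K(k) = -3/4 + k*(-4 + k)/4 (K(k) = -3/4 + (k*(k - 4))/4 = -3/4 + (k*(-4 + k))/4 = -3/4 + k*(-4 + k)/4)
J(H) = 29/4 (J(H) = -3/4 - 1*(-4) + (1/4)*(-4)**2 = -3/4 + 4 + (1/4)*16 = -3/4 + 4 + 4 = 29/4)
(J(3) + R)*C = (29/4 - 8)*31 = -3/4*31 = -93/4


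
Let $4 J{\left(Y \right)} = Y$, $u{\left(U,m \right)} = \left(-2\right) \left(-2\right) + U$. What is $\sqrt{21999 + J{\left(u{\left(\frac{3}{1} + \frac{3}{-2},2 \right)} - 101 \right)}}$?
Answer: $\frac{\sqrt{351602}}{4} \approx 148.24$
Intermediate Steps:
$u{\left(U,m \right)} = 4 + U$
$J{\left(Y \right)} = \frac{Y}{4}$
$\sqrt{21999 + J{\left(u{\left(\frac{3}{1} + \frac{3}{-2},2 \right)} - 101 \right)}} = \sqrt{21999 + \frac{\left(4 + \left(\frac{3}{1} + \frac{3}{-2}\right)\right) - 101}{4}} = \sqrt{21999 + \frac{\left(4 + \left(3 \cdot 1 + 3 \left(- \frac{1}{2}\right)\right)\right) - 101}{4}} = \sqrt{21999 + \frac{\left(4 + \left(3 - \frac{3}{2}\right)\right) - 101}{4}} = \sqrt{21999 + \frac{\left(4 + \frac{3}{2}\right) - 101}{4}} = \sqrt{21999 + \frac{\frac{11}{2} - 101}{4}} = \sqrt{21999 + \frac{1}{4} \left(- \frac{191}{2}\right)} = \sqrt{21999 - \frac{191}{8}} = \sqrt{\frac{175801}{8}} = \frac{\sqrt{351602}}{4}$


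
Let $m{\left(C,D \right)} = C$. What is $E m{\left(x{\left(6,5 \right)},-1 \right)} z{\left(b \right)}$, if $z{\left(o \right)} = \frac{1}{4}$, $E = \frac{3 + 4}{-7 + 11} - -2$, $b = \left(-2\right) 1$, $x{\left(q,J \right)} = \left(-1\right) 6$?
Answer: $- \frac{45}{8} \approx -5.625$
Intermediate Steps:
$x{\left(q,J \right)} = -6$
$b = -2$
$E = \frac{15}{4}$ ($E = \frac{7}{4} + 2 = \frac{15}{4} \approx 3.75$)
$z{\left(o \right)} = \frac{1}{4}$
$E m{\left(x{\left(6,5 \right)},-1 \right)} z{\left(b \right)} = \frac{15}{4} \left(-6\right) \frac{1}{4} = \left(- \frac{45}{2}\right) \frac{1}{4} = - \frac{45}{8}$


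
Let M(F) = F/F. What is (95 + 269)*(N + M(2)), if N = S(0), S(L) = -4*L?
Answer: 364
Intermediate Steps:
M(F) = 1
N = 0 (N = -4*0 = 0)
(95 + 269)*(N + M(2)) = (95 + 269)*(0 + 1) = 364*1 = 364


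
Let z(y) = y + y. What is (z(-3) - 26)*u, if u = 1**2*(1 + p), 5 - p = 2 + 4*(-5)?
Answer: -768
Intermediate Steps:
z(y) = 2*y
p = 23 (p = 5 - (2 + 4*(-5)) = 5 - (2 - 20) = 5 - 1*(-18) = 5 + 18 = 23)
u = 24 (u = 1**2*(1 + 23) = 1*24 = 24)
(z(-3) - 26)*u = (2*(-3) - 26)*24 = (-6 - 26)*24 = -32*24 = -768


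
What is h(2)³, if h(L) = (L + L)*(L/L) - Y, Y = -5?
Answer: 729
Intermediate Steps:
h(L) = 5 + 2*L (h(L) = (L + L)*(L/L) - 1*(-5) = (2*L)*1 + 5 = 2*L + 5 = 5 + 2*L)
h(2)³ = (5 + 2*2)³ = (5 + 4)³ = 9³ = 729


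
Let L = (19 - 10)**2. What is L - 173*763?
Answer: -131918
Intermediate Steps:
L = 81 (L = 9**2 = 81)
L - 173*763 = 81 - 173*763 = 81 - 131999 = -131918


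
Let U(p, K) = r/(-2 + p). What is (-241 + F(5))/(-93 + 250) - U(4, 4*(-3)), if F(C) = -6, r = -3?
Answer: -23/314 ≈ -0.073248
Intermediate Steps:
U(p, K) = -3/(-2 + p)
(-241 + F(5))/(-93 + 250) - U(4, 4*(-3)) = (-241 - 6)/(-93 + 250) - (-3/(-2 + 4)) = -247/157 - (-3/2) = -247*1/157 - (-3*1/2) = -247/157 - (-3)/2 = -247/157 - 1*(-3/2) = -247/157 + 3/2 = -23/314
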